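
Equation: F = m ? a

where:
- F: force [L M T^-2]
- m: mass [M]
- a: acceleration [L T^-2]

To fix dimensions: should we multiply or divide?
multiplication (×): F = m × a

F [L M T^-2]; m [M]; a [L T^-2].
m × a → [L M T^-2] ✓
m ÷ a → [L^-1 M T^2] ✗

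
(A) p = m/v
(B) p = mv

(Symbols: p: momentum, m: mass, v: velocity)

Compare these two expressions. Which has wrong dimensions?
(A)

(A) p = m/v: LHS [L M T^-1], RHS [L^-1 M T] ✗
(B) p = mv: LHS [L M T^-1], RHS [L M T^-1] ✓

Expression (A) p = m/v is dimensionally incorrect.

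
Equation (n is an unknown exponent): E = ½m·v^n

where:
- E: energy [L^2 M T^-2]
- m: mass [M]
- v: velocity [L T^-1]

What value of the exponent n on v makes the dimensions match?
n = 2

E has dimensions [L^2 M T^-2]; v has dimensions [L T^-1].
The rest of the RHS has dimensions [M], so v^n must supply [L^2 T^-2].
With n = 2: ½m·v^2 has dimensions [L^2 M T^-2], matching the LHS ✓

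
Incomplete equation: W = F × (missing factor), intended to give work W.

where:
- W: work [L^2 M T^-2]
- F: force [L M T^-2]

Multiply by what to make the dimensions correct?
d (distance), dimensions [L]

W has dimensions [L^2 M T^-2] and F has dimensions [L M T^-2].
The missing factor must have dimensions [L^2 M T^-2] / [L M T^-2] = [L], i.e. distance (d).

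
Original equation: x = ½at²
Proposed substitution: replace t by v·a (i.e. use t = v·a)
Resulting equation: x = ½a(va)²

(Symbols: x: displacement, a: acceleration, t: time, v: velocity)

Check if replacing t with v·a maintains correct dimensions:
No

[t] = [T] and [v·a] = [L^2 T^-3]. These differ, so the substitution replaces a quantity by one of different dimensions and the result x = ½a(va)² has LHS [L] vs RHS [L^5 T^-8] — inconsistent.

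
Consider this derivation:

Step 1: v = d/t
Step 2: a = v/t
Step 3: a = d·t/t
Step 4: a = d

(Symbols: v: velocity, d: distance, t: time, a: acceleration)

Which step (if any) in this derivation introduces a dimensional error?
Step 3

Step 1: v = d/t → LHS [L T^-1], RHS [L T^-1] ✓
Step 2: a = v/t → LHS [L T^-2], RHS [L T^-2] ✓
Step 3: a = d·t/t → LHS [L T^-2], RHS [L] ✗

The first dimensional inconsistency appears in step 3: a = d·t/t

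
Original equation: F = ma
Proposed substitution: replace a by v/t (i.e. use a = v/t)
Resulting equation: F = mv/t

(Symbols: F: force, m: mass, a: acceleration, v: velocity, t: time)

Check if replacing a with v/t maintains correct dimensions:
Yes

[a] = [L T^-2] and [v/t] = [L T^-2]. These match, so the substitution replaces a quantity by one of the same dimensions and the result F = mv/t has LHS [L M T^-2] vs RHS [L M T^-2] — still consistent.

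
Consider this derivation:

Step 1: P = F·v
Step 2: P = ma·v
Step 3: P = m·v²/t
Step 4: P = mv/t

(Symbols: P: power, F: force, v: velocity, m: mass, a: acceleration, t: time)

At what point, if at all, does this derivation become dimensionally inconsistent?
Step 4

Step 1: P = F·v → LHS [L^2 M T^-3], RHS [L^2 M T^-3] ✓
Step 2: P = ma·v → LHS [L^2 M T^-3], RHS [L^2 M T^-3] ✓
Step 3: P = m·v²/t → LHS [L^2 M T^-3], RHS [L^2 M T^-3] ✓
Step 4: P = mv/t → LHS [L^2 M T^-3], RHS [L M T^-2] ✗

The first dimensional inconsistency appears in step 4: P = mv/t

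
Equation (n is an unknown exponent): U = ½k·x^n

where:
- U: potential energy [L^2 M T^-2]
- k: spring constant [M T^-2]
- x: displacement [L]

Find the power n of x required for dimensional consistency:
n = 2

U has dimensions [L^2 M T^-2]; x has dimensions [L].
The rest of the RHS has dimensions [M T^-2], so x^n must supply [L^2].
With n = 2: ½k·x^2 has dimensions [L^2 M T^-2], matching the LHS ✓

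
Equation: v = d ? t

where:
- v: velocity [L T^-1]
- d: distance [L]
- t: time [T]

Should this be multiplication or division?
division (÷): v = d ÷ t

v [L T^-1]; d [L]; t [T].
d × t → [L T] ✗
d ÷ t → [L T^-1] ✓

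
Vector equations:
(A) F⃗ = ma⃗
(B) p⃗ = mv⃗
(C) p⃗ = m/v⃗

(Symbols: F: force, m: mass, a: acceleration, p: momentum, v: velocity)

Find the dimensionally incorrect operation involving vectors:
(C) p⃗ = m/v⃗

(A) F⃗ = ma⃗: LHS [L M T^-2], RHS [L M T^-2] ✓ — Force and acceleration are vectors, mass is a scalar
(B) p⃗ = mv⃗: LHS [L M T^-1], RHS [L M T^-1] ✓ — mass (scalar) times velocity (vector)
(C) p⃗ = m/v⃗: LHS [L M T^-1], RHS [L^-1 M T] ✗ — momentum is mass times velocity; should be mv⃗ (and division by a vector is undefined)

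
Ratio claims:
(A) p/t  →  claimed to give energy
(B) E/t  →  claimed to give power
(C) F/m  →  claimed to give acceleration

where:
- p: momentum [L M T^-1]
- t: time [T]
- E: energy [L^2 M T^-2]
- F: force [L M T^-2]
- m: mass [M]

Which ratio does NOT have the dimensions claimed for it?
(A) p/t does not give energy

(A) p/t: [L M T^-2] ≠ energy [L^2 M T^-2] ✗
(B) E/t: [L^2 M T^-3] = power [L^2 M T^-3] ✓
(C) F/m: [L T^-2] = acceleration [L T^-2] ✓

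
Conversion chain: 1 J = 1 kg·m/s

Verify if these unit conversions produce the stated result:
The chain is incorrect (it contains an error).

Incorrect: Joule is kg·m²/s², not kg·m/s (that is momentum)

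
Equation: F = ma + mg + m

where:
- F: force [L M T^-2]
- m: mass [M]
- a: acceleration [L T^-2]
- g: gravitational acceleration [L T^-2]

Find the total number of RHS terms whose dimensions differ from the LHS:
1

LHS F: [L M T^-2]
- ma: [L M T^-2] ✓
- mg: [L M T^-2] ✓
- m: [M] ✗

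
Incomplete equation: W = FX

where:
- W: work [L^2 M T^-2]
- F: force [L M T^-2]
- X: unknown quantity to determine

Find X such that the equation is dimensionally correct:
X = d (distance), dimensions [L]

W has dimensions [L^2 M T^-2]; the rest of the RHS (F) has dimensions [L M T^-2].
So X must have dimensions [L] — X = d (distance).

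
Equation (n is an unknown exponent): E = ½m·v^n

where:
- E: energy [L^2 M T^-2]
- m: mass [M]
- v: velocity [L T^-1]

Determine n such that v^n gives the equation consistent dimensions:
n = 2

E has dimensions [L^2 M T^-2]; v has dimensions [L T^-1].
The rest of the RHS has dimensions [M], so v^n must supply [L^2 T^-2].
With n = 2: ½m·v^2 has dimensions [L^2 M T^-2], matching the LHS ✓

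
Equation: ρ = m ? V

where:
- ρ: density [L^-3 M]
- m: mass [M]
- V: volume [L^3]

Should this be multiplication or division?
division (÷): ρ = m ÷ V

ρ [L^-3 M]; m [M]; V [L^3].
m × V → [L^3 M] ✗
m ÷ V → [L^-3 M] ✓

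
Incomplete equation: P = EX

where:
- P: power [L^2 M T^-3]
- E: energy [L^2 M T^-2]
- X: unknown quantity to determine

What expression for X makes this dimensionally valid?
X = f (inverse time / frequency (1/t)), dimensions [T^-1]

P has dimensions [L^2 M T^-3]; the rest of the RHS (E) has dimensions [L^2 M T^-2].
So X must have dimensions [T^-1] — X = f (inverse time / frequency (1/t)).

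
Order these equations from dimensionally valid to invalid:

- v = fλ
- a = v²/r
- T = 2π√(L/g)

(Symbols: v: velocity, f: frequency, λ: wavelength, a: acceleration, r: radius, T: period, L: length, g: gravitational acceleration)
Dimensionally correct: v = fλ, a = v²/r, T = 2π√(L/g)
Dimensionally incorrect: none
Ordered (correct first, then incorrect): v = fλ, a = v²/r, T = 2π√(L/g)

- v = fλ: LHS [L T^-1], RHS [L T^-1] → correct ✓
- a = v²/r: LHS [L T^-2], RHS [L T^-2] → correct ✓
- T = 2π√(L/g): LHS [T], RHS [T] → correct ✓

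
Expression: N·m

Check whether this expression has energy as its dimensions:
Yes

The expression N·m has dimensions [L^2 M T^-2], which is exactly energy [L^2 M T^-2].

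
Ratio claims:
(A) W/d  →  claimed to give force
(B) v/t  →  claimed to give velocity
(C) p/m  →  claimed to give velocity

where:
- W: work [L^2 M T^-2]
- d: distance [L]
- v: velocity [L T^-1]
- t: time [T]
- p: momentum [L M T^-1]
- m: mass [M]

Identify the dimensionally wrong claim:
(B) v/t does not give velocity

(A) W/d: [L M T^-2] = force [L M T^-2] ✓
(B) v/t: [L T^-2] ≠ velocity [L T^-1] ✗
(C) p/m: [L T^-1] = velocity [L T^-1] ✓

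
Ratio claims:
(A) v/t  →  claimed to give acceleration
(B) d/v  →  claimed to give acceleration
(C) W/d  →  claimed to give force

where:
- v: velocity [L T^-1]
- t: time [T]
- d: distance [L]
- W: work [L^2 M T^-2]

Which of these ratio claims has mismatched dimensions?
(B) d/v does not give acceleration

(A) v/t: [L T^-2] = acceleration [L T^-2] ✓
(B) d/v: [T] ≠ acceleration [L T^-2] ✗
(C) W/d: [L M T^-2] = force [L M T^-2] ✓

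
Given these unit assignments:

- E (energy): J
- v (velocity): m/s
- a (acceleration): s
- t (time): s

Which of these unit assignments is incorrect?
a

The variable a (acceleration) should have units m/s², not s.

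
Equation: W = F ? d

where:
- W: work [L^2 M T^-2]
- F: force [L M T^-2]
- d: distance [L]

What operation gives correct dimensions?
multiplication (×): W = F × d

W [L^2 M T^-2]; F [L M T^-2]; d [L].
F × d → [L^2 M T^-2] ✓
F ÷ d → [M T^-2] ✗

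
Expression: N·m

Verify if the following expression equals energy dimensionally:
Yes

The expression N·m has dimensions [L^2 M T^-2], which is exactly energy [L^2 M T^-2].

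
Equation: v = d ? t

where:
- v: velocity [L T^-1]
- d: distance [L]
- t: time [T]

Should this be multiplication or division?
division (÷): v = d ÷ t

v [L T^-1]; d [L]; t [T].
d × t → [L T] ✗
d ÷ t → [L T^-1] ✓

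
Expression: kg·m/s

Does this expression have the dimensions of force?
No

The expression kg·m/s has dimensions [L M T^-1], but force has dimensions [L M T^-2].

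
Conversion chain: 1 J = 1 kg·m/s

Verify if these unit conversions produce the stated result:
The chain is incorrect (it contains an error).

Incorrect: Joule is kg·m²/s², not kg·m/s (that is momentum)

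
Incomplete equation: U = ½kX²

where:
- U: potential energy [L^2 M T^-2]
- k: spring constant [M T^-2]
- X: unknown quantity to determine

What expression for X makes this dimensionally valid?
X = x (displacement), dimensions [L]

U has dimensions [L^2 M T^-2]; the rest of the RHS (½k) has dimensions [M T^-2].
So X² must have dimensions [L^2], i.e. X has dimensions [L] — X = x (displacement).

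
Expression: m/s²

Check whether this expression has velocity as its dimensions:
No

The expression m/s² has dimensions [L T^-2], but velocity has dimensions [L T^-1].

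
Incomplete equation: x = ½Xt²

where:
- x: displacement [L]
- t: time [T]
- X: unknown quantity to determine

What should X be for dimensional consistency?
X = a (acceleration), dimensions [L T^-2]

x has dimensions [L]; the rest of the RHS (½ t²) has dimensions [T^2].
So X must have dimensions [L T^-2] — X = a (acceleration).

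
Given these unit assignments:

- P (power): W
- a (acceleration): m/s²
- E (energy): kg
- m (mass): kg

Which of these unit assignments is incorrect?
E

The variable E (energy) should have units J, not kg.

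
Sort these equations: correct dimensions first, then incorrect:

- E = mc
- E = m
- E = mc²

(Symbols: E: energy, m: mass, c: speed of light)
Dimensionally correct: E = mc²
Dimensionally incorrect: E = mc, E = m
Ordered (correct first, then incorrect): E = mc², E = mc, E = m

- E = mc: LHS [L^2 M T^-2], RHS [L M T^-1] → incorrect ✗
- E = m: LHS [L^2 M T^-2], RHS [M] → incorrect ✗
- E = mc²: LHS [L^2 M T^-2], RHS [L^2 M T^-2] → correct ✓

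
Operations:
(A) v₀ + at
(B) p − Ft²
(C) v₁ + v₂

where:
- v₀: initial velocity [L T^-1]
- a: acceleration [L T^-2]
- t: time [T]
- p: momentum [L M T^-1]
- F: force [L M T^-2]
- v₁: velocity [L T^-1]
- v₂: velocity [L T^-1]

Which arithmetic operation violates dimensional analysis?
(B) p − Ft²

(A) v₀ + at: v₀ [L T^-1] and at [L T^-1] — same dimensions ✓
(B) p − Ft²: p [L M T^-1] and Ft² [L M] — different dimensions cannot be added/subtracted ✗
(C) v₁ + v₂: v₁ [L T^-1] and v₂ [L T^-1] — same dimensions ✓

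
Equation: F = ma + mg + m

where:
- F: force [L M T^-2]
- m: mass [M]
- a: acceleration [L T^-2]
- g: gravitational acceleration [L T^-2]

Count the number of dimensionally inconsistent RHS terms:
1

LHS F: [L M T^-2]
- ma: [L M T^-2] ✓
- mg: [L M T^-2] ✓
- m: [M] ✗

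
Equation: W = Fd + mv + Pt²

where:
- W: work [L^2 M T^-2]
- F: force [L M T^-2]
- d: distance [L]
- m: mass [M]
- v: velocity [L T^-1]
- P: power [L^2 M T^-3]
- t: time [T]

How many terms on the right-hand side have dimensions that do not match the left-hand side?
2

LHS W: [L^2 M T^-2]
- Fd: [L^2 M T^-2] ✓
- mv: [L M T^-1] ✗
- Pt²: [L^2 M T^-1] ✗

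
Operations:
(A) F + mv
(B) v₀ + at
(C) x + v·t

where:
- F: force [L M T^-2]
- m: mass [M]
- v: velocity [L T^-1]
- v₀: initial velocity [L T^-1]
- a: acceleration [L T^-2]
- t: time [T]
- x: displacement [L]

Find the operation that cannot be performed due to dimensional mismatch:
(A) F + mv

(A) F + mv: F [L M T^-2] and mv [L M T^-1] — different dimensions cannot be added/subtracted ✗
(B) v₀ + at: v₀ [L T^-1] and at [L T^-1] — same dimensions ✓
(C) x + v·t: x [L] and v·t [L] — same dimensions ✓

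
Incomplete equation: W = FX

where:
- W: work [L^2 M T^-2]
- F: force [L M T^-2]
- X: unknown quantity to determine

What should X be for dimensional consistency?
X = d (distance), dimensions [L]

W has dimensions [L^2 M T^-2]; the rest of the RHS (F) has dimensions [L M T^-2].
So X must have dimensions [L] — X = d (distance).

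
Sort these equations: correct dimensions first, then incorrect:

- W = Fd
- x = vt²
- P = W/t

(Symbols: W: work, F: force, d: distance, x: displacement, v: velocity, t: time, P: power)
Dimensionally correct: W = Fd, P = W/t
Dimensionally incorrect: x = vt²
Ordered (correct first, then incorrect): W = Fd, P = W/t, x = vt²

- W = Fd: LHS [L^2 M T^-2], RHS [L^2 M T^-2] → correct ✓
- x = vt²: LHS [L], RHS [L T] → incorrect ✗
- P = W/t: LHS [L^2 M T^-3], RHS [L^2 M T^-3] → correct ✓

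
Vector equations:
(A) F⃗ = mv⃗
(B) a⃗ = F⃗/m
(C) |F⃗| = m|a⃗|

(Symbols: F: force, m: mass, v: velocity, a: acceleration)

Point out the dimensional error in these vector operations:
(A) F⃗ = mv⃗

(A) F⃗ = mv⃗: LHS [L M T^-2], RHS [L M T^-1] ✗ — mass times velocity is momentum, not force; should be ma⃗
(B) a⃗ = F⃗/m: LHS [L T^-2], RHS [L T^-2] ✓ — force (vector) divided by mass (scalar)
(C) |F⃗| = m|a⃗|: LHS [L M T^-2], RHS [L M T^-2] ✓ — magnitudes of vectors are scalars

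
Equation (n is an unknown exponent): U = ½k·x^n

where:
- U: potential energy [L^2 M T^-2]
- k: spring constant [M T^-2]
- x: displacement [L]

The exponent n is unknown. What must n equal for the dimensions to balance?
n = 2

U has dimensions [L^2 M T^-2]; x has dimensions [L].
The rest of the RHS has dimensions [M T^-2], so x^n must supply [L^2].
With n = 2: ½k·x^2 has dimensions [L^2 M T^-2], matching the LHS ✓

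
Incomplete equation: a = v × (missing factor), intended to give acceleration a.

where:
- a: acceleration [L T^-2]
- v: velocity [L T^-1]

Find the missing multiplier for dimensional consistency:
1/t (inverse time), dimensions [T^-1]

a has dimensions [L T^-2] and v has dimensions [L T^-1].
The missing factor must have dimensions [L T^-2] / [L T^-1] = [T^-1], i.e. inverse time (1/t).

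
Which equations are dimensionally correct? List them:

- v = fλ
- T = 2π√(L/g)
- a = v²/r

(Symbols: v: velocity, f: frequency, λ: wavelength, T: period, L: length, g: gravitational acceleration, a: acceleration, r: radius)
Dimensionally correct: v = fλ, T = 2π√(L/g), a = v²/r
Dimensionally incorrect: none
Ordered (correct first, then incorrect): v = fλ, T = 2π√(L/g), a = v²/r

- v = fλ: LHS [L T^-1], RHS [L T^-1] → correct ✓
- T = 2π√(L/g): LHS [T], RHS [T] → correct ✓
- a = v²/r: LHS [L T^-2], RHS [L T^-2] → correct ✓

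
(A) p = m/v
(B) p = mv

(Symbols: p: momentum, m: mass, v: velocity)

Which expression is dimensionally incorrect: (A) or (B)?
(A)

(A) p = m/v: LHS [L M T^-1], RHS [L^-1 M T] ✗
(B) p = mv: LHS [L M T^-1], RHS [L M T^-1] ✓

Expression (A) p = m/v is dimensionally incorrect.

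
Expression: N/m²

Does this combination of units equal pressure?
Yes

The expression N/m² has dimensions [L^-1 M T^-2], which is exactly pressure [L^-1 M T^-2].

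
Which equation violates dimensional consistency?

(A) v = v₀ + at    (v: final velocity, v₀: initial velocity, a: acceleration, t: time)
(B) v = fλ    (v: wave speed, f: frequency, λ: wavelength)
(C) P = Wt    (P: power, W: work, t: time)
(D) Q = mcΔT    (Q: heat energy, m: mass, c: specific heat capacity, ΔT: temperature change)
(C) P = Wt

The equation (C) P = Wt is dimensionally incorrect.

LHS (P): [L^2 M T^-3]
RHS (Wt): [L^2 M T^-1] ✗

The dimensions do not match. The other three equations balance.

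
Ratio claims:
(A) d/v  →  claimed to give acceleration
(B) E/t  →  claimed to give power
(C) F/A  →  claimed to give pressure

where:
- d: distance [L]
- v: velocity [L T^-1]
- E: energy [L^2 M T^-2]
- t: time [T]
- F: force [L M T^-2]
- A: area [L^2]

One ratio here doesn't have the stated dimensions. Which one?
(A) d/v does not give acceleration

(A) d/v: [T] ≠ acceleration [L T^-2] ✗
(B) E/t: [L^2 M T^-3] = power [L^2 M T^-3] ✓
(C) F/A: [L^-1 M T^-2] = pressure [L^-1 M T^-2] ✓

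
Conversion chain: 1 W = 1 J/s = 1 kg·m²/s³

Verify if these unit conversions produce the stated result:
The chain is correct (no errors).

Correct: Watt is Joule per second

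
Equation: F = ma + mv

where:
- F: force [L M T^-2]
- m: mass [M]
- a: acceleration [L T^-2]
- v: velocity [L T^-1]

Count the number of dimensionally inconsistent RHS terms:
1

LHS F: [L M T^-2]
- ma: [L M T^-2] ✓
- mv: [L M T^-1] ✗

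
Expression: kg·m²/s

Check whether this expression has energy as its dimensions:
No

The expression kg·m²/s has dimensions [L^2 M T^-1], but energy has dimensions [L^2 M T^-2].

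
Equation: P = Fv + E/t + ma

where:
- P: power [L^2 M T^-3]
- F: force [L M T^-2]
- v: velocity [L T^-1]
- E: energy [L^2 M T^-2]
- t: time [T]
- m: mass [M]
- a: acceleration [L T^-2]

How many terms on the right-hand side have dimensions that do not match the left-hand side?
1

LHS P: [L^2 M T^-3]
- Fv: [L^2 M T^-3] ✓
- E/t: [L^2 M T^-3] ✓
- ma: [L M T^-2] ✗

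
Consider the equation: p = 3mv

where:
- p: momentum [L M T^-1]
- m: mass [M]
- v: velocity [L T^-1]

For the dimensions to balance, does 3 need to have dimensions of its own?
No

p has dimensions [L M T^-1] and mv already has dimensions [L M T^-1], so the equation balances without 3 contributing any dimensions. 3 is a pure (dimensionless) number; changing or removing it would not affect dimensional consistency.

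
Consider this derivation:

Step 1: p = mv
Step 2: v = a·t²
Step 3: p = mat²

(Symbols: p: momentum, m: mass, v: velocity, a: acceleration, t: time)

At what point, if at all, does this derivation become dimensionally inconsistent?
Step 2

Step 1: p = mv → LHS [L M T^-1], RHS [L M T^-1] ✓
Step 2: v = a·t² → LHS [L T^-1], RHS [L] ✗

The first dimensional inconsistency appears in step 2: v = a·t²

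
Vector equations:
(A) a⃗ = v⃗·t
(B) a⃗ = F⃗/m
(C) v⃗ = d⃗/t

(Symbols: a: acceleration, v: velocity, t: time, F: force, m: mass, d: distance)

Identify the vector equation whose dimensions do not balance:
(A) a⃗ = v⃗·t

(A) a⃗ = v⃗·t: LHS [L T^-2], RHS [L] ✗ — acceleration is velocity per time; should be v⃗/t
(B) a⃗ = F⃗/m: LHS [L T^-2], RHS [L T^-2] ✓ — force (vector) divided by mass (scalar)
(C) v⃗ = d⃗/t: LHS [L T^-1], RHS [L T^-1] ✓ — displacement (vector) divided by time (scalar)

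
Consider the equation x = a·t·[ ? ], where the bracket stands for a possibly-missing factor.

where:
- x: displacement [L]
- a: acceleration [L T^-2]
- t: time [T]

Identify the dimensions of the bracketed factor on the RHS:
[T] — time (e.g. t)

x has dimensions [L]; a·t has dimensions [L T^-1].
The bracketed factor must supply [L] / [L T^-1] = [T].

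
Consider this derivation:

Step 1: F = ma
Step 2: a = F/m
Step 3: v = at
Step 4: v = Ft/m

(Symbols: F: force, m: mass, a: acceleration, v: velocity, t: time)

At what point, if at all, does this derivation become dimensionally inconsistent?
No step introduces an error — all steps are dimensionally consistent.

Step 1: F = ma → LHS [L M T^-2], RHS [L M T^-2] ✓
Step 2: a = F/m → LHS [L T^-2], RHS [L T^-2] ✓
Step 3: v = at → LHS [L T^-1], RHS [L T^-1] ✓
Step 4: v = Ft/m → LHS [L T^-1], RHS [L T^-1] ✓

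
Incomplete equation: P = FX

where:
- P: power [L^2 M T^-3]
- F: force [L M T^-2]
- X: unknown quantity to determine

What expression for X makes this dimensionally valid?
X = v (velocity), dimensions [L T^-1]

P has dimensions [L^2 M T^-3]; the rest of the RHS (F) has dimensions [L M T^-2].
So X must have dimensions [L T^-1] — X = v (velocity).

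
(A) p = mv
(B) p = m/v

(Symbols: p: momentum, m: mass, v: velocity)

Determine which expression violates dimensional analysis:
(B)

(A) p = mv: LHS [L M T^-1], RHS [L M T^-1] ✓
(B) p = m/v: LHS [L M T^-1], RHS [L^-1 M T] ✗

Expression (B) p = m/v is dimensionally incorrect.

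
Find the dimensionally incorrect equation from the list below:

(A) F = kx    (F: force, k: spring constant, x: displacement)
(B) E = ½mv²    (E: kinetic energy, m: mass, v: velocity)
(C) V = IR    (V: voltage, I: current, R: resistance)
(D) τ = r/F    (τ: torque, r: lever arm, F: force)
(D) τ = r/F

The equation (D) τ = r/F is dimensionally incorrect.

LHS (τ): [L^2 M T^-2]
RHS (r/F): [M^-1 T^2] ✗

The dimensions do not match. The other three equations balance.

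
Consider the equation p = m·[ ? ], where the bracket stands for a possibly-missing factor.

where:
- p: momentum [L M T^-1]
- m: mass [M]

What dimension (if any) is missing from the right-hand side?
[L T^-1] — velocity (e.g. v)

p has dimensions [L M T^-1]; m has dimensions [M].
The bracketed factor must supply [L M T^-1] / [M] = [L T^-1].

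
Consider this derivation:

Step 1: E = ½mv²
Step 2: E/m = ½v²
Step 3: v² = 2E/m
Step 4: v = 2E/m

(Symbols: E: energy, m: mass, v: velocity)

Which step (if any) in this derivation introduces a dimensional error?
Step 4

Step 1: E = ½mv² → LHS [L^2 M T^-2], RHS [L^2 M T^-2] ✓
Step 2: E/m = ½v² → LHS [L^2 T^-2], RHS [L^2 T^-2] ✓
Step 3: v² = 2E/m → LHS [L^2 T^-2], RHS [L^2 T^-2] ✓
Step 4: v = 2E/m → LHS [L T^-1], RHS [L^2 T^-2] ✗

The first dimensional inconsistency appears in step 4: v = 2E/m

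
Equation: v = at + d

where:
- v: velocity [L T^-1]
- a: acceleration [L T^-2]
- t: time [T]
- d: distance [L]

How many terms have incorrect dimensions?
1

LHS v: [L T^-1]
- at: [L T^-1] ✓
- d: [L] ✗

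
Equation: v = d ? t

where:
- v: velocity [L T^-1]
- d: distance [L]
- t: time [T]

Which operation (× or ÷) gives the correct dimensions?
division (÷): v = d ÷ t

v [L T^-1]; d [L]; t [T].
d × t → [L T] ✗
d ÷ t → [L T^-1] ✓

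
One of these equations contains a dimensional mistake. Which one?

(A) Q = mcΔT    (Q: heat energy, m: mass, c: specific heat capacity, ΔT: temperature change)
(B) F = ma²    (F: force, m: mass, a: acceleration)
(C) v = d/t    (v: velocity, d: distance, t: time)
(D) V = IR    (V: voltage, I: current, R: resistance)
(B) F = ma²

The equation (B) F = ma² is dimensionally incorrect.

LHS (F): [L M T^-2]
RHS (ma²): [L^2 M T^-4] ✗

The dimensions do not match. The other three equations balance.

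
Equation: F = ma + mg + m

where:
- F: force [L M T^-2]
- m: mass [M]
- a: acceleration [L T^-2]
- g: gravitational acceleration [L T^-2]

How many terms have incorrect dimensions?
1

LHS F: [L M T^-2]
- ma: [L M T^-2] ✓
- mg: [L M T^-2] ✓
- m: [M] ✗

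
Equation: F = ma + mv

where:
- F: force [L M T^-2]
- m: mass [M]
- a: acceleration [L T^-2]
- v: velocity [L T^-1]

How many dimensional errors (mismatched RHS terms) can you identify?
1

LHS F: [L M T^-2]
- ma: [L M T^-2] ✓
- mv: [L M T^-1] ✗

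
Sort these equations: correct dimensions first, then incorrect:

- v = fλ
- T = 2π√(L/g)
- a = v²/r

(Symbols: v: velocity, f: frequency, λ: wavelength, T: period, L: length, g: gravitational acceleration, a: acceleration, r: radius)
Dimensionally correct: v = fλ, T = 2π√(L/g), a = v²/r
Dimensionally incorrect: none
Ordered (correct first, then incorrect): v = fλ, T = 2π√(L/g), a = v²/r

- v = fλ: LHS [L T^-1], RHS [L T^-1] → correct ✓
- T = 2π√(L/g): LHS [T], RHS [T] → correct ✓
- a = v²/r: LHS [L T^-2], RHS [L T^-2] → correct ✓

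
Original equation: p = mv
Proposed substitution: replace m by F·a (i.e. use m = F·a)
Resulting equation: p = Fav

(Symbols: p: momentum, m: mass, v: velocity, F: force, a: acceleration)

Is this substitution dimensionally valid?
No

[m] = [M] and [F·a] = [L^2 M T^-4]. These differ, so the substitution replaces a quantity by one of different dimensions and the result p = Fav has LHS [L M T^-1] vs RHS [L^3 M T^-5] — inconsistent.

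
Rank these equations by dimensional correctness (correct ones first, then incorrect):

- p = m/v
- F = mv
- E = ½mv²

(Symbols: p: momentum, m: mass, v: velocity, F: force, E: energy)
Dimensionally correct: E = ½mv²
Dimensionally incorrect: p = m/v, F = mv
Ordered (correct first, then incorrect): E = ½mv², p = m/v, F = mv

- p = m/v: LHS [L M T^-1], RHS [L^-1 M T] → incorrect ✗
- F = mv: LHS [L M T^-2], RHS [L M T^-1] → incorrect ✗
- E = ½mv²: LHS [L^2 M T^-2], RHS [L^2 M T^-2] → correct ✓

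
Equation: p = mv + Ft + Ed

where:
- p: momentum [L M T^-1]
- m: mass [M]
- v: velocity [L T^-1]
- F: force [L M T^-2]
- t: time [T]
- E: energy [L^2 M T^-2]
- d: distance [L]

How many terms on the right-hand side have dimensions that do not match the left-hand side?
1

LHS p: [L M T^-1]
- mv: [L M T^-1] ✓
- Ft: [L M T^-1] ✓
- Ed: [L^3 M T^-2] ✗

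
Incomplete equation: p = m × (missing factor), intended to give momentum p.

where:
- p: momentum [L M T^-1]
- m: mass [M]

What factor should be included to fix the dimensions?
v (velocity), dimensions [L T^-1]

p has dimensions [L M T^-1] and m has dimensions [M].
The missing factor must have dimensions [L M T^-1] / [M] = [L T^-1], i.e. velocity (v).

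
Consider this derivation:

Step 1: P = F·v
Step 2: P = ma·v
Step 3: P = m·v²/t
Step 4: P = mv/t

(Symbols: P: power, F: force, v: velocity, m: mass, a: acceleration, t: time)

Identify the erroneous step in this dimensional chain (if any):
Step 4

Step 1: P = F·v → LHS [L^2 M T^-3], RHS [L^2 M T^-3] ✓
Step 2: P = ma·v → LHS [L^2 M T^-3], RHS [L^2 M T^-3] ✓
Step 3: P = m·v²/t → LHS [L^2 M T^-3], RHS [L^2 M T^-3] ✓
Step 4: P = mv/t → LHS [L^2 M T^-3], RHS [L M T^-2] ✗

The first dimensional inconsistency appears in step 4: P = mv/t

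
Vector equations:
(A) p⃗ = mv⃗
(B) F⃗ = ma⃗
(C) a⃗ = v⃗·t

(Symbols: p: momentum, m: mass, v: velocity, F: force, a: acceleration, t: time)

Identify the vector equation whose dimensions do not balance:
(C) a⃗ = v⃗·t

(A) p⃗ = mv⃗: LHS [L M T^-1], RHS [L M T^-1] ✓ — mass (scalar) times velocity (vector)
(B) F⃗ = ma⃗: LHS [L M T^-2], RHS [L M T^-2] ✓ — Force and acceleration are vectors, mass is a scalar
(C) a⃗ = v⃗·t: LHS [L T^-2], RHS [L] ✗ — acceleration is velocity per time; should be v⃗/t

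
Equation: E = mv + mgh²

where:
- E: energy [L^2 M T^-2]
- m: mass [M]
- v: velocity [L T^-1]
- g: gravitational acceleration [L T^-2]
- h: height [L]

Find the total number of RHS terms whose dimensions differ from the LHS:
2

LHS E: [L^2 M T^-2]
- mv: [L M T^-1] ✗
- mgh²: [L^3 M T^-2] ✗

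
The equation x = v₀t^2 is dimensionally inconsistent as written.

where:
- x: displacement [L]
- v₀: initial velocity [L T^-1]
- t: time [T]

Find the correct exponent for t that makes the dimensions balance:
The exponent of t should be 1: x = v₀t

The LHS x has dimensions [L]; t has dimensions [T].
As written, the RHS v₀t^2 (exponent 2 on t) has dimensions [L T], which does not match.
With exponent 1, the RHS v₀t has dimensions [L], matching the LHS.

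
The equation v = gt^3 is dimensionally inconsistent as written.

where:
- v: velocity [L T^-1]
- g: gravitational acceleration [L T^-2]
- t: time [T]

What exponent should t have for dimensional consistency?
The exponent of t should be 1: v = gt

The LHS v has dimensions [L T^-1]; t has dimensions [T].
As written, the RHS gt^3 (exponent 3 on t) has dimensions [L T], which does not match.
With exponent 1, the RHS gt has dimensions [L T^-1], matching the LHS.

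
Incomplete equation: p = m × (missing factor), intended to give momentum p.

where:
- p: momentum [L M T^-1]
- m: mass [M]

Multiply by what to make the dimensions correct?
v (velocity), dimensions [L T^-1]

p has dimensions [L M T^-1] and m has dimensions [M].
The missing factor must have dimensions [L M T^-1] / [M] = [L T^-1], i.e. velocity (v).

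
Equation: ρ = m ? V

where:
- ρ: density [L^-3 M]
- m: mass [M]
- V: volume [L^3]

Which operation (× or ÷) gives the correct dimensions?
division (÷): ρ = m ÷ V

ρ [L^-3 M]; m [M]; V [L^3].
m × V → [L^3 M] ✗
m ÷ V → [L^-3 M] ✓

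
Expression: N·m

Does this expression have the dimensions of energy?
Yes

The expression N·m has dimensions [L^2 M T^-2], which is exactly energy [L^2 M T^-2].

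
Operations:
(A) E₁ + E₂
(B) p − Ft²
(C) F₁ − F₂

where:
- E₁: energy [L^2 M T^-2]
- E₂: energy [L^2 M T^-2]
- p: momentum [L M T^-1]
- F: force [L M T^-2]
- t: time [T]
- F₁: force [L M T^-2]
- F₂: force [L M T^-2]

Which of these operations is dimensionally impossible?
(B) p − Ft²

(A) E₁ + E₂: E₁ [L^2 M T^-2] and E₂ [L^2 M T^-2] — same dimensions ✓
(B) p − Ft²: p [L M T^-1] and Ft² [L M] — different dimensions cannot be added/subtracted ✗
(C) F₁ − F₂: F₁ [L M T^-2] and F₂ [L M T^-2] — same dimensions ✓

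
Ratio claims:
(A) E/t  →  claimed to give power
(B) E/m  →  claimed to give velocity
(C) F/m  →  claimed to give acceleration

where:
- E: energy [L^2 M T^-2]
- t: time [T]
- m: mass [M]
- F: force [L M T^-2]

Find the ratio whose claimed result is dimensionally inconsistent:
(B) E/m does not give velocity

(A) E/t: [L^2 M T^-3] = power [L^2 M T^-3] ✓
(B) E/m: [L^2 T^-2] ≠ velocity [L T^-1] ✗
(C) F/m: [L T^-2] = acceleration [L T^-2] ✓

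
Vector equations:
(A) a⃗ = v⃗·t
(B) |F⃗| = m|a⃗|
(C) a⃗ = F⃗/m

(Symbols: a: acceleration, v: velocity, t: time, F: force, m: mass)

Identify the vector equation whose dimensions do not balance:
(A) a⃗ = v⃗·t

(A) a⃗ = v⃗·t: LHS [L T^-2], RHS [L] ✗ — acceleration is velocity per time; should be v⃗/t
(B) |F⃗| = m|a⃗|: LHS [L M T^-2], RHS [L M T^-2] ✓ — magnitudes of vectors are scalars
(C) a⃗ = F⃗/m: LHS [L T^-2], RHS [L T^-2] ✓ — force (vector) divided by mass (scalar)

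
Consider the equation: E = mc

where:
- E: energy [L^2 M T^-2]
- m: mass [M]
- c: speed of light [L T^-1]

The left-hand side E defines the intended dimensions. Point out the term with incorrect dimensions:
The right-hand side term mc

E has dimensions [L^2 M T^-2], but mc has dimensions [L M T^-1], so the term mc is dimensionally wrong for E.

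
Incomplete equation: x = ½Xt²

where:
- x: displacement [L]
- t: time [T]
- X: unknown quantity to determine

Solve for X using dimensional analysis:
X = a (acceleration), dimensions [L T^-2]

x has dimensions [L]; the rest of the RHS (½ t²) has dimensions [T^2].
So X must have dimensions [L T^-2] — X = a (acceleration).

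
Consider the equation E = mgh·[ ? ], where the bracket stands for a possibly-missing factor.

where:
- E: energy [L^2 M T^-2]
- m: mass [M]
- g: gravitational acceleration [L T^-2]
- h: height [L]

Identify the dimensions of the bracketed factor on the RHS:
Nothing is missing — the bracketed factor must be dimensionless.

E has dimensions [L^2 M T^-2] and mgh already has dimensions [L^2 M T^-2], so E = mgh is dimensionally complete.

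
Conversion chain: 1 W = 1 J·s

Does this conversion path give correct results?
The chain is incorrect (it contains an error).

Incorrect: Watt is J/s, not J·s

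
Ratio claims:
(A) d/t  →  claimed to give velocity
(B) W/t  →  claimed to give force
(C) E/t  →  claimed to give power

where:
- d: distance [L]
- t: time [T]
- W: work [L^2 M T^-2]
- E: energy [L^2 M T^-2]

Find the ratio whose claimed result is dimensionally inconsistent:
(B) W/t does not give force

(A) d/t: [L T^-1] = velocity [L T^-1] ✓
(B) W/t: [L^2 M T^-3] ≠ force [L M T^-2] ✗
(C) E/t: [L^2 M T^-3] = power [L^2 M T^-3] ✓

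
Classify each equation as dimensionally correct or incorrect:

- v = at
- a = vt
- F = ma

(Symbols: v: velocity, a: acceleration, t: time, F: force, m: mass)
Dimensionally correct: v = at, F = ma
Dimensionally incorrect: a = vt
Ordered (correct first, then incorrect): v = at, F = ma, a = vt

- v = at: LHS [L T^-1], RHS [L T^-1] → correct ✓
- a = vt: LHS [L T^-2], RHS [L] → incorrect ✗
- F = ma: LHS [L M T^-2], RHS [L M T^-2] → correct ✓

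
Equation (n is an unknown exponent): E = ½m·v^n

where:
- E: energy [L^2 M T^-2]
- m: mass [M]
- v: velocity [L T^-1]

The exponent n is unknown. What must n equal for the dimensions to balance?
n = 2

E has dimensions [L^2 M T^-2]; v has dimensions [L T^-1].
The rest of the RHS has dimensions [M], so v^n must supply [L^2 T^-2].
With n = 2: ½m·v^2 has dimensions [L^2 M T^-2], matching the LHS ✓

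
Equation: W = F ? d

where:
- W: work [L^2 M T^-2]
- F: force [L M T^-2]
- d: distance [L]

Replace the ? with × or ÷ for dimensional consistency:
multiplication (×): W = F × d

W [L^2 M T^-2]; F [L M T^-2]; d [L].
F × d → [L^2 M T^-2] ✓
F ÷ d → [M T^-2] ✗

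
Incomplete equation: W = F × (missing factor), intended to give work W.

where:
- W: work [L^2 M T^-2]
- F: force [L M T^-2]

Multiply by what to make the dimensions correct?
d (distance), dimensions [L]

W has dimensions [L^2 M T^-2] and F has dimensions [L M T^-2].
The missing factor must have dimensions [L^2 M T^-2] / [L M T^-2] = [L], i.e. distance (d).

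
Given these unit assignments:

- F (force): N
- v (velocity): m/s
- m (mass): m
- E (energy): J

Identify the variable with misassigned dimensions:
m

The variable m (mass) should have units kg, not m.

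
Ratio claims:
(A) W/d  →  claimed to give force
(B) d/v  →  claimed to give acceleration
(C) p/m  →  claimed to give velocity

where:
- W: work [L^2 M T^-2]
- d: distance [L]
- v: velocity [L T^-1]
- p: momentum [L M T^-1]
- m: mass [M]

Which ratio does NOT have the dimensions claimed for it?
(B) d/v does not give acceleration

(A) W/d: [L M T^-2] = force [L M T^-2] ✓
(B) d/v: [T] ≠ acceleration [L T^-2] ✗
(C) p/m: [L T^-1] = velocity [L T^-1] ✓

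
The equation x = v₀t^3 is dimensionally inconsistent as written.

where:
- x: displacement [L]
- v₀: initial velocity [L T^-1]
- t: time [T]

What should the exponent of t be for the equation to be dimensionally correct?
The exponent of t should be 1: x = v₀t

The LHS x has dimensions [L]; t has dimensions [T].
As written, the RHS v₀t^3 (exponent 3 on t) has dimensions [L T^2], which does not match.
With exponent 1, the RHS v₀t has dimensions [L], matching the LHS.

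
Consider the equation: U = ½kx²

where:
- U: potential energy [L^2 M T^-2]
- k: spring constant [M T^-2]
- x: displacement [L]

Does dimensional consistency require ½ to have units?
No

U has dimensions [L^2 M T^-2] and kx² already has dimensions [L^2 M T^-2], so the equation balances without ½ contributing any dimensions. ½ is a pure (dimensionless) number; changing or removing it would not affect dimensional consistency.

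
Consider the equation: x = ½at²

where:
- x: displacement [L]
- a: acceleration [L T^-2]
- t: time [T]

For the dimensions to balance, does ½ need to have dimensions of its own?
No

x has dimensions [L] and at² already has dimensions [L], so the equation balances without ½ contributing any dimensions. ½ is a pure (dimensionless) number; changing or removing it would not affect dimensional consistency.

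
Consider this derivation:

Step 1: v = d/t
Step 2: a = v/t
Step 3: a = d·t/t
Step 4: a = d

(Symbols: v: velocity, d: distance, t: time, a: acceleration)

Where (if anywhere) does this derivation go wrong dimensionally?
Step 3

Step 1: v = d/t → LHS [L T^-1], RHS [L T^-1] ✓
Step 2: a = v/t → LHS [L T^-2], RHS [L T^-2] ✓
Step 3: a = d·t/t → LHS [L T^-2], RHS [L] ✗

The first dimensional inconsistency appears in step 3: a = d·t/t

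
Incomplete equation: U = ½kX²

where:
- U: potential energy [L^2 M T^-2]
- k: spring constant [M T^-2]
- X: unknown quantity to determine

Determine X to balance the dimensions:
X = x (displacement), dimensions [L]

U has dimensions [L^2 M T^-2]; the rest of the RHS (½k) has dimensions [M T^-2].
So X² must have dimensions [L^2], i.e. X has dimensions [L] — X = x (displacement).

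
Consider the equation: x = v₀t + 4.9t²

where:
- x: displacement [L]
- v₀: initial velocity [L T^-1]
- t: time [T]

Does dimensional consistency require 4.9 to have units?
Yes

x has dimensions [L], while t² alone has dimensions [T^2]. For the equation to balance, the factor 4.9 must carry dimensions [L T^-2] — it is a dimensional constant (a numerical value of a physical quantity with its units suppressed), not a pure number.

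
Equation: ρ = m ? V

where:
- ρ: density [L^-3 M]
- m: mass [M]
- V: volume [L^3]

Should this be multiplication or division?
division (÷): ρ = m ÷ V

ρ [L^-3 M]; m [M]; V [L^3].
m × V → [L^3 M] ✗
m ÷ V → [L^-3 M] ✓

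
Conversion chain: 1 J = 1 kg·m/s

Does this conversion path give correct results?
The chain is incorrect (it contains an error).

Incorrect: Joule is kg·m²/s², not kg·m/s (that is momentum)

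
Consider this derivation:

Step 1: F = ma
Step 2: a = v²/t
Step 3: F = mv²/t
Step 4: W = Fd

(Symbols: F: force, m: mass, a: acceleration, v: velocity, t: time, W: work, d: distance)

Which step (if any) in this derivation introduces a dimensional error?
Step 2

Step 1: F = ma → LHS [L M T^-2], RHS [L M T^-2] ✓
Step 2: a = v²/t → LHS [L T^-2], RHS [L^2 T^-3] ✗

The first dimensional inconsistency appears in step 2: a = v²/t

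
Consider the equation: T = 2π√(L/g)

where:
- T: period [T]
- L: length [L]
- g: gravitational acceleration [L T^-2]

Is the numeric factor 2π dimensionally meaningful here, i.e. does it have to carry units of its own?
No

T has dimensions [T] and √(L/g) already has dimensions [T], so the equation balances without 2π contributing any dimensions. 2π is a pure (dimensionless) number; changing or removing it would not affect dimensional consistency.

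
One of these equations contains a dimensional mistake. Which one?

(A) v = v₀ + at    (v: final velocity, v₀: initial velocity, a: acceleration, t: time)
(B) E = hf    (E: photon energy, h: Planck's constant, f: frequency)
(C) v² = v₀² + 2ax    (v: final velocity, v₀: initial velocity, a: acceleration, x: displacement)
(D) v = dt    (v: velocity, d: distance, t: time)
(D) v = dt

The equation (D) v = dt is dimensionally incorrect.

LHS (v): [L T^-1]
RHS (dt): [L T] ✗

The dimensions do not match. The other three equations balance.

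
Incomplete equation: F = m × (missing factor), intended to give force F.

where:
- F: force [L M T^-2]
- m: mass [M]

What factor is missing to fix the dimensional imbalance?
a (acceleration), dimensions [L T^-2]

F has dimensions [L M T^-2] and m has dimensions [M].
The missing factor must have dimensions [L M T^-2] / [M] = [L T^-2], i.e. acceleration (a).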